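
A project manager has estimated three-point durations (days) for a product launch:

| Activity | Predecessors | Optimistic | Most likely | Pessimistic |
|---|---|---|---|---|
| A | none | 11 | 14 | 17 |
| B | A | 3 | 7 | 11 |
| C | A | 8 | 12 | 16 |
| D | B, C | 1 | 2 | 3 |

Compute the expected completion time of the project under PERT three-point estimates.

28 days

te_A = (11 + 4·14 + 17)/6 = 84/6 = 14
te_B = (3 + 4·7 + 11)/6 = 42/6 = 7
te_C = (8 + 4·12 + 16)/6 = 72/6 = 12
te_D = (1 + 4·2 + 3)/6 = 12/6 = 2

Forward pass:
ES_A = 0; EF_A = 14
ES_B = 14; EF_B = 14+7 = 21
ES_C = 14; EF_C = 14+12 = 26
ES_D = max(EF_B=21, EF_C=26) = 26; EF_D = 26+2 = 28
Expected project duration μ = 28 days. Critical path: A → C → D.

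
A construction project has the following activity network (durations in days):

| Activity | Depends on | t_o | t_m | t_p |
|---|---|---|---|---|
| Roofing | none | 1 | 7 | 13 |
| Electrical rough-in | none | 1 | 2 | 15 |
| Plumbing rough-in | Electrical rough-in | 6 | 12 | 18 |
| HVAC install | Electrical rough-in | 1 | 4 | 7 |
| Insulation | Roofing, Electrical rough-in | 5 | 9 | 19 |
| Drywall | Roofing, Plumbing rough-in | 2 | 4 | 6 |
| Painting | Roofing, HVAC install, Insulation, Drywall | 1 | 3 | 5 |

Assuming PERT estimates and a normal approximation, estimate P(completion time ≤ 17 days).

0.031

te_Roofing = (1 + 4·7 + 13)/6 = 42/6 = 7; σ²_Roofing = ((13−1)/6)² = 4.000
te_Electrical rough-in = (1 + 4·2 + 15)/6 = 24/6 = 4; σ²_Electrical rough-in = ((15−1)/6)² = 5.444
te_Plumbing rough-in = (6 + 4·12 + 18)/6 = 72/6 = 12; σ²_Plumbing rough-in = ((18−6)/6)² = 4.000
te_HVAC install = (1 + 4·4 + 7)/6 = 24/6 = 4; σ²_HVAC install = ((7−1)/6)² = 1.000
te_Insulation = (5 + 4·9 + 19)/6 = 60/6 = 10; σ²_Insulation = ((19−5)/6)² = 5.444
te_Drywall = (2 + 4·4 + 6)/6 = 24/6 = 4; σ²_Drywall = ((6−2)/6)² = 0.444
te_Painting = (1 + 4·3 + 5)/6 = 18/6 = 3; σ²_Painting = ((5−1)/6)² = 0.444

Forward pass:
ES_Roofing = 0; EF_Roofing = 7
ES_Electrical rough-in = 0; EF_Electrical rough-in = 4
ES_Plumbing rough-in = 4; EF_Plumbing rough-in = 4+12 = 16
ES_HVAC install = 4; EF_HVAC install = 4+4 = 8
ES_Insulation = max(EF_Roofing=7, EF_Electrical rough-in=4) = 7; EF_Insulation = 7+10 = 17
ES_Drywall = max(EF_Roofing=7, EF_Plumbing rough-in=16) = 16; EF_Drywall = 16+4 = 20
ES_Painting = max(EF_Roofing=7, EF_HVAC install=8, EF_Insulation=17, EF_Drywall=20) = 20; EF_Painting = 20+3 = 23
Expected project duration μ = 23 days. Critical path: Electrical rough-in → Plumbing rough-in → Drywall → Painting.

Variance along critical path = 5.444 + 4.000 + 0.444 + 0.444 = 10.333; σ = √10.333 = 3.215 days.
Z = (17 − 23) / 3.215 = -1.867
P(T ≤ 17) = Φ(-1.867) ≈ 0.031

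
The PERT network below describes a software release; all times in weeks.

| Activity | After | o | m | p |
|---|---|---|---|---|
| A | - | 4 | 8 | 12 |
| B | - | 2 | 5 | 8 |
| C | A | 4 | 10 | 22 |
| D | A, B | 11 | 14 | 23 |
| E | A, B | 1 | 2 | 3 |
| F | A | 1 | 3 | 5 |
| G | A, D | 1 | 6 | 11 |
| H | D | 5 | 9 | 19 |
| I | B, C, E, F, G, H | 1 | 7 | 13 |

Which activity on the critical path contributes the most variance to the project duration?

te_A = (4 + 4·8 + 12)/6 = 48/6 = 8; σ²_A = ((12−4)/6)² = 1.778
te_B = (2 + 4·5 + 8)/6 = 30/6 = 5; σ²_B = ((8−2)/6)² = 1.000
te_C = (4 + 4·10 + 22)/6 = 66/6 = 11; σ²_C = ((22−4)/6)² = 9.000
te_D = (11 + 4·14 + 23)/6 = 90/6 = 15; σ²_D = ((23−11)/6)² = 4.000
te_E = (1 + 4·2 + 3)/6 = 12/6 = 2; σ²_E = ((3−1)/6)² = 0.111
te_F = (1 + 4·3 + 5)/6 = 18/6 = 3; σ²_F = ((5−1)/6)² = 0.444
te_G = (1 + 4·6 + 11)/6 = 36/6 = 6; σ²_G = ((11−1)/6)² = 2.778
te_H = (5 + 4·9 + 19)/6 = 60/6 = 10; σ²_H = ((19−5)/6)² = 5.444
te_I = (1 + 4·7 + 13)/6 = 42/6 = 7; σ²_I = ((13−1)/6)² = 4.000

Forward pass:
ES_A = 0; EF_A = 8
ES_B = 0; EF_B = 5
ES_C = 8; EF_C = 8+11 = 19
ES_D = max(EF_A=8, EF_B=5) = 8; EF_D = 8+15 = 23
ES_E = max(EF_A=8, EF_B=5) = 8; EF_E = 8+2 = 10
ES_F = 8; EF_F = 8+3 = 11
ES_G = max(EF_A=8, EF_D=23) = 23; EF_G = 23+6 = 29
ES_H = 23; EF_H = 23+10 = 33
ES_I = max(EF_B=5, EF_C=19, EF_E=10, EF_F=11, EF_G=29, EF_H=33) = 33; EF_I = 33+7 = 40
Expected project duration μ = 40 weeks. Critical path: A → D → H → I.

Variances on critical path: σ²_A=1.778, σ²_D=4.000, σ²_H=5.444, σ²_I=4.000.
Largest is σ²_H = 5.444.

H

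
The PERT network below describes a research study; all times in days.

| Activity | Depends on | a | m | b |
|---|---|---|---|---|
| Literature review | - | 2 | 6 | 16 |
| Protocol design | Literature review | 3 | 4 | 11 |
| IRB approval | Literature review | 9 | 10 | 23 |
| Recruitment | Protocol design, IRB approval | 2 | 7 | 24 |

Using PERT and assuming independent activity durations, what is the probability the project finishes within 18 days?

0.021

te_Literature review = (2 + 4·6 + 16)/6 = 42/6 = 7; σ²_Literature review = ((16−2)/6)² = 5.444
te_Protocol design = (3 + 4·4 + 11)/6 = 30/6 = 5; σ²_Protocol design = ((11−3)/6)² = 1.778
te_IRB approval = (9 + 4·10 + 23)/6 = 72/6 = 12; σ²_IRB approval = ((23−9)/6)² = 5.444
te_Recruitment = (2 + 4·7 + 24)/6 = 54/6 = 9; σ²_Recruitment = ((24−2)/6)² = 13.444

Forward pass:
ES_Literature review = 0; EF_Literature review = 7
ES_Protocol design = 7; EF_Protocol design = 7+5 = 12
ES_IRB approval = 7; EF_IRB approval = 7+12 = 19
ES_Recruitment = max(EF_Protocol design=12, EF_IRB approval=19) = 19; EF_Recruitment = 19+9 = 28
Expected project duration μ = 28 days. Critical path: Literature review → IRB approval → Recruitment.

Variance along critical path = 5.444 + 5.444 + 13.444 = 24.333; σ = √24.333 = 4.933 days.
Z = (18 − 28) / 4.933 = -2.027
P(T ≤ 18) = Φ(-2.027) ≈ 0.021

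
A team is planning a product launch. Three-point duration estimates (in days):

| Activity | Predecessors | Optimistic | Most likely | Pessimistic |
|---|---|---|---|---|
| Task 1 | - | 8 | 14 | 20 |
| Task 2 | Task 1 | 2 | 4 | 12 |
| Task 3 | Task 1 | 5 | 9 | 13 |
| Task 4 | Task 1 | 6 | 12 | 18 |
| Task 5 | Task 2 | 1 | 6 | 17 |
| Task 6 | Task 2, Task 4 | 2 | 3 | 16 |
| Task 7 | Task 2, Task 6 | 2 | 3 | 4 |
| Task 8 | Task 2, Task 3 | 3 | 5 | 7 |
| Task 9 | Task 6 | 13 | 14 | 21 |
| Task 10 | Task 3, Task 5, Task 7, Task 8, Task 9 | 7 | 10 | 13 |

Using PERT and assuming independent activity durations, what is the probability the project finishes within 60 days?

0.840

te_Task 1 = (8 + 4·14 + 20)/6 = 84/6 = 14; σ²_Task 1 = ((20−8)/6)² = 4.000
te_Task 2 = (2 + 4·4 + 12)/6 = 30/6 = 5; σ²_Task 2 = ((12−2)/6)² = 2.778
te_Task 3 = (5 + 4·9 + 13)/6 = 54/6 = 9; σ²_Task 3 = ((13−5)/6)² = 1.778
te_Task 4 = (6 + 4·12 + 18)/6 = 72/6 = 12; σ²_Task 4 = ((18−6)/6)² = 4.000
te_Task 5 = (1 + 4·6 + 17)/6 = 42/6 = 7; σ²_Task 5 = ((17−1)/6)² = 7.111
te_Task 6 = (2 + 4·3 + 16)/6 = 30/6 = 5; σ²_Task 6 = ((16−2)/6)² = 5.444
te_Task 7 = (2 + 4·3 + 4)/6 = 18/6 = 3; σ²_Task 7 = ((4−2)/6)² = 0.111
te_Task 8 = (3 + 4·5 + 7)/6 = 30/6 = 5; σ²_Task 8 = ((7−3)/6)² = 0.444
te_Task 9 = (13 + 4·14 + 21)/6 = 90/6 = 15; σ²_Task 9 = ((21−13)/6)² = 1.778
te_Task 10 = (7 + 4·10 + 13)/6 = 60/6 = 10; σ²_Task 10 = ((13−7)/6)² = 1.000

Forward pass:
ES_Task 1 = 0; EF_Task 1 = 14
ES_Task 2 = 14; EF_Task 2 = 14+5 = 19
ES_Task 3 = 14; EF_Task 3 = 14+9 = 23
ES_Task 4 = 14; EF_Task 4 = 14+12 = 26
ES_Task 5 = 19; EF_Task 5 = 19+7 = 26
ES_Task 6 = max(EF_Task 2=19, EF_Task 4=26) = 26; EF_Task 6 = 26+5 = 31
ES_Task 7 = max(EF_Task 2=19, EF_Task 6=31) = 31; EF_Task 7 = 31+3 = 34
ES_Task 8 = max(EF_Task 2=19, EF_Task 3=23) = 23; EF_Task 8 = 23+5 = 28
ES_Task 9 = 31; EF_Task 9 = 31+15 = 46
ES_Task 10 = max(EF_Task 3=23, EF_Task 5=26, EF_Task 7=34, EF_Task 8=28, EF_Task 9=46) = 46; EF_Task 10 = 46+10 = 56
Expected project duration μ = 56 days. Critical path: Task 1 → Task 4 → Task 6 → Task 9 → Task 10.

Variance along critical path = 4.000 + 4.000 + 5.444 + 1.778 + 1.000 = 16.222; σ = √16.222 = 4.028 days.
Z = (60 − 56) / 4.028 = 0.993
P(T ≤ 60) = Φ(0.993) ≈ 0.840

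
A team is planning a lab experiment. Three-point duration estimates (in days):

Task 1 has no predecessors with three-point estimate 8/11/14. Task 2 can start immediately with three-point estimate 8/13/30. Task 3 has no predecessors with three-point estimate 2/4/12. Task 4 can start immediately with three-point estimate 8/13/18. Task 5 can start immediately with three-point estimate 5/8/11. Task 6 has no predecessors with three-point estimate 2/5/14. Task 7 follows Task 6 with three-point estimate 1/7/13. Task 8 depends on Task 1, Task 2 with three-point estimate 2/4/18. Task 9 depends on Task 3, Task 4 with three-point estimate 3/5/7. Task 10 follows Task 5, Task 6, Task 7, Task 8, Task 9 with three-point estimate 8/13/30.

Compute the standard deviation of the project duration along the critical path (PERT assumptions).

5.83 days

te_Task 1 = (8 + 4·11 + 14)/6 = 66/6 = 11; σ²_Task 1 = ((14−8)/6)² = 1.000
te_Task 2 = (8 + 4·13 + 30)/6 = 90/6 = 15; σ²_Task 2 = ((30−8)/6)² = 13.444
te_Task 3 = (2 + 4·4 + 12)/6 = 30/6 = 5; σ²_Task 3 = ((12−2)/6)² = 2.778
te_Task 4 = (8 + 4·13 + 18)/6 = 78/6 = 13; σ²_Task 4 = ((18−8)/6)² = 2.778
te_Task 5 = (5 + 4·8 + 11)/6 = 48/6 = 8; σ²_Task 5 = ((11−5)/6)² = 1.000
te_Task 6 = (2 + 4·5 + 14)/6 = 36/6 = 6; σ²_Task 6 = ((14−2)/6)² = 4.000
te_Task 7 = (1 + 4·7 + 13)/6 = 42/6 = 7; σ²_Task 7 = ((13−1)/6)² = 4.000
te_Task 8 = (2 + 4·4 + 18)/6 = 36/6 = 6; σ²_Task 8 = ((18−2)/6)² = 7.111
te_Task 9 = (3 + 4·5 + 7)/6 = 30/6 = 5; σ²_Task 9 = ((7−3)/6)² = 0.444
te_Task 10 = (8 + 4·13 + 30)/6 = 90/6 = 15; σ²_Task 10 = ((30−8)/6)² = 13.444

Forward pass:
ES_Task 1 = 0; EF_Task 1 = 11
ES_Task 2 = 0; EF_Task 2 = 15
ES_Task 3 = 0; EF_Task 3 = 5
ES_Task 4 = 0; EF_Task 4 = 13
ES_Task 5 = 0; EF_Task 5 = 8
ES_Task 6 = 0; EF_Task 6 = 6
ES_Task 7 = 6; EF_Task 7 = 6+7 = 13
ES_Task 8 = max(EF_Task 1=11, EF_Task 2=15) = 15; EF_Task 8 = 15+6 = 21
ES_Task 9 = max(EF_Task 3=5, EF_Task 4=13) = 13; EF_Task 9 = 13+5 = 18
ES_Task 10 = max(EF_Task 5=8, EF_Task 6=6, EF_Task 7=13, EF_Task 8=21, EF_Task 9=18) = 21; EF_Task 10 = 21+15 = 36
Expected project duration μ = 36 days. Critical path: Task 2 → Task 8 → Task 10.

Variance along critical path = 13.444 + 7.111 + 13.444 = 34.000
σ = √34.000 = 5.831 days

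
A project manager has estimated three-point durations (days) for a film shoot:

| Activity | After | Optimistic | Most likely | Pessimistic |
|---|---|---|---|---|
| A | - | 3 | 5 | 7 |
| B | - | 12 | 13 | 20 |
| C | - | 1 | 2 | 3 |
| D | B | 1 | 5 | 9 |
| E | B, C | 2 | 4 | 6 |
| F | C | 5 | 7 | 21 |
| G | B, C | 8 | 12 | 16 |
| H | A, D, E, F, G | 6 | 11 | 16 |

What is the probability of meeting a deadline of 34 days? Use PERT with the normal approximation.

te_A = (3 + 4·5 + 7)/6 = 30/6 = 5; σ²_A = ((7−3)/6)² = 0.444
te_B = (12 + 4·13 + 20)/6 = 84/6 = 14; σ²_B = ((20−12)/6)² = 1.778
te_C = (1 + 4·2 + 3)/6 = 12/6 = 2; σ²_C = ((3−1)/6)² = 0.111
te_D = (1 + 4·5 + 9)/6 = 30/6 = 5; σ²_D = ((9−1)/6)² = 1.778
te_E = (2 + 4·4 + 6)/6 = 24/6 = 4; σ²_E = ((6−2)/6)² = 0.444
te_F = (5 + 4·7 + 21)/6 = 54/6 = 9; σ²_F = ((21−5)/6)² = 7.111
te_G = (8 + 4·12 + 16)/6 = 72/6 = 12; σ²_G = ((16−8)/6)² = 1.778
te_H = (6 + 4·11 + 16)/6 = 66/6 = 11; σ²_H = ((16−6)/6)² = 2.778

Forward pass:
ES_A = 0; EF_A = 5
ES_B = 0; EF_B = 14
ES_C = 0; EF_C = 2
ES_D = 14; EF_D = 14+5 = 19
ES_E = max(EF_B=14, EF_C=2) = 14; EF_E = 14+4 = 18
ES_F = 2; EF_F = 2+9 = 11
ES_G = max(EF_B=14, EF_C=2) = 14; EF_G = 14+12 = 26
ES_H = max(EF_A=5, EF_D=19, EF_E=18, EF_F=11, EF_G=26) = 26; EF_H = 26+11 = 37
Expected project duration μ = 37 days. Critical path: B → G → H.

Variance along critical path = 1.778 + 1.778 + 2.778 = 6.333; σ = √6.333 = 2.517 days.
Z = (34 − 37) / 2.517 = -1.192
P(T ≤ 34) = Φ(-1.192) ≈ 0.117

0.117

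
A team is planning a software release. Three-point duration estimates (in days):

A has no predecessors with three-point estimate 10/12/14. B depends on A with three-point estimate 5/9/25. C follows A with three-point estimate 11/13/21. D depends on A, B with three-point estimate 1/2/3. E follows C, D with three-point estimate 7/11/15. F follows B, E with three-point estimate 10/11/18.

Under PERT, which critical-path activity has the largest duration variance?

te_A = (10 + 4·12 + 14)/6 = 72/6 = 12; σ²_A = ((14−10)/6)² = 0.444
te_B = (5 + 4·9 + 25)/6 = 66/6 = 11; σ²_B = ((25−5)/6)² = 11.111
te_C = (11 + 4·13 + 21)/6 = 84/6 = 14; σ²_C = ((21−11)/6)² = 2.778
te_D = (1 + 4·2 + 3)/6 = 12/6 = 2; σ²_D = ((3−1)/6)² = 0.111
te_E = (7 + 4·11 + 15)/6 = 66/6 = 11; σ²_E = ((15−7)/6)² = 1.778
te_F = (10 + 4·11 + 18)/6 = 72/6 = 12; σ²_F = ((18−10)/6)² = 1.778

Forward pass:
ES_A = 0; EF_A = 12
ES_B = 12; EF_B = 12+11 = 23
ES_C = 12; EF_C = 12+14 = 26
ES_D = max(EF_A=12, EF_B=23) = 23; EF_D = 23+2 = 25
ES_E = max(EF_C=26, EF_D=25) = 26; EF_E = 26+11 = 37
ES_F = max(EF_B=23, EF_E=37) = 37; EF_F = 37+12 = 49
Expected project duration μ = 49 days. Critical path: A → C → E → F.

Variances on critical path: σ²_A=0.444, σ²_C=2.778, σ²_E=1.778, σ²_F=1.778.
Largest is σ²_C = 2.778.

C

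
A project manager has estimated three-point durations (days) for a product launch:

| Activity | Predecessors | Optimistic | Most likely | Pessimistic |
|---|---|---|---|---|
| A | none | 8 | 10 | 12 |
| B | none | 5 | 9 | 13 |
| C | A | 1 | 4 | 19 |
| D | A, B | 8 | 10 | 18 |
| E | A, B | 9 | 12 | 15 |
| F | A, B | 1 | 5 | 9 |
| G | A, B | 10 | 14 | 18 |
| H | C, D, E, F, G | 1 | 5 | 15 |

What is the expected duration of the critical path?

te_A = (8 + 4·10 + 12)/6 = 60/6 = 10
te_B = (5 + 4·9 + 13)/6 = 54/6 = 9
te_C = (1 + 4·4 + 19)/6 = 36/6 = 6
te_D = (8 + 4·10 + 18)/6 = 66/6 = 11
te_E = (9 + 4·12 + 15)/6 = 72/6 = 12
te_F = (1 + 4·5 + 9)/6 = 30/6 = 5
te_G = (10 + 4·14 + 18)/6 = 84/6 = 14
te_H = (1 + 4·5 + 15)/6 = 36/6 = 6

Forward pass:
ES_A = 0; EF_A = 10
ES_B = 0; EF_B = 9
ES_C = 10; EF_C = 10+6 = 16
ES_D = max(EF_A=10, EF_B=9) = 10; EF_D = 10+11 = 21
ES_E = max(EF_A=10, EF_B=9) = 10; EF_E = 10+12 = 22
ES_F = max(EF_A=10, EF_B=9) = 10; EF_F = 10+5 = 15
ES_G = max(EF_A=10, EF_B=9) = 10; EF_G = 10+14 = 24
ES_H = max(EF_C=16, EF_D=21, EF_E=22, EF_F=15, EF_G=24) = 24; EF_H = 24+6 = 30
Expected project duration μ = 30 days. Critical path: A → G → H.

30 days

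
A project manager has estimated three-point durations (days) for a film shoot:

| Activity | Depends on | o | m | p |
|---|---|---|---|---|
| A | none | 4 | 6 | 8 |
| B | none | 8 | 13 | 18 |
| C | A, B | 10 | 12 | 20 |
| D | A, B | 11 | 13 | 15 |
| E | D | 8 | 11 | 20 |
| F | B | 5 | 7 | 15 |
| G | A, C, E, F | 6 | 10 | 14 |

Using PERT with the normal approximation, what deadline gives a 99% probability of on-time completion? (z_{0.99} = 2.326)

55.0 days

te_A = (4 + 4·6 + 8)/6 = 36/6 = 6; σ²_A = ((8−4)/6)² = 0.444
te_B = (8 + 4·13 + 18)/6 = 78/6 = 13; σ²_B = ((18−8)/6)² = 2.778
te_C = (10 + 4·12 + 20)/6 = 78/6 = 13; σ²_C = ((20−10)/6)² = 2.778
te_D = (11 + 4·13 + 15)/6 = 78/6 = 13; σ²_D = ((15−11)/6)² = 0.444
te_E = (8 + 4·11 + 20)/6 = 72/6 = 12; σ²_E = ((20−8)/6)² = 4.000
te_F = (5 + 4·7 + 15)/6 = 48/6 = 8; σ²_F = ((15−5)/6)² = 2.778
te_G = (6 + 4·10 + 14)/6 = 60/6 = 10; σ²_G = ((14−6)/6)² = 1.778

Forward pass:
ES_A = 0; EF_A = 6
ES_B = 0; EF_B = 13
ES_C = max(EF_A=6, EF_B=13) = 13; EF_C = 13+13 = 26
ES_D = max(EF_A=6, EF_B=13) = 13; EF_D = 13+13 = 26
ES_E = 26; EF_E = 26+12 = 38
ES_F = 13; EF_F = 13+8 = 21
ES_G = max(EF_A=6, EF_C=26, EF_E=38, EF_F=21) = 38; EF_G = 38+10 = 48
Expected project duration μ = 48 days. Critical path: B → D → E → G.

Variance along critical path = 2.778 + 0.444 + 4.000 + 1.778 = 9.000; σ = 3.000 days.
D = μ + z·σ = 48 + 2.326·3.000 = 55.0 days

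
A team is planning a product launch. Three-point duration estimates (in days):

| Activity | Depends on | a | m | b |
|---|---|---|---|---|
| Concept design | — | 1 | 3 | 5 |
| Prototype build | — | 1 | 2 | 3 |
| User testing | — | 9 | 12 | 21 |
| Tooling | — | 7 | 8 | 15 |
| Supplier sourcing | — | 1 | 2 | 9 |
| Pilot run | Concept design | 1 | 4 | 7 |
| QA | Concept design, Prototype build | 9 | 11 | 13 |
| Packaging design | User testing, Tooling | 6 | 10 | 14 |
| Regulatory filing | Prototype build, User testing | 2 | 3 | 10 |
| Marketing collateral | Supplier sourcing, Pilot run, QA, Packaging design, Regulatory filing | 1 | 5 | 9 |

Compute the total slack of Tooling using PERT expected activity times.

te_Concept design = (1 + 4·3 + 5)/6 = 18/6 = 3
te_Prototype build = (1 + 4·2 + 3)/6 = 12/6 = 2
te_User testing = (9 + 4·12 + 21)/6 = 78/6 = 13
te_Tooling = (7 + 4·8 + 15)/6 = 54/6 = 9
te_Supplier sourcing = (1 + 4·2 + 9)/6 = 18/6 = 3
te_Pilot run = (1 + 4·4 + 7)/6 = 24/6 = 4
te_QA = (9 + 4·11 + 13)/6 = 66/6 = 11
te_Packaging design = (6 + 4·10 + 14)/6 = 60/6 = 10
te_Regulatory filing = (2 + 4·3 + 10)/6 = 24/6 = 4
te_Marketing collateral = (1 + 4·5 + 9)/6 = 30/6 = 5

Forward pass:
ES_Concept design = 0; EF_Concept design = 3
ES_Prototype build = 0; EF_Prototype build = 2
ES_User testing = 0; EF_User testing = 13
ES_Tooling = 0; EF_Tooling = 9
ES_Supplier sourcing = 0; EF_Supplier sourcing = 3
ES_Pilot run = 3; EF_Pilot run = 3+4 = 7
ES_QA = max(EF_Concept design=3, EF_Prototype build=2) = 3; EF_QA = 3+11 = 14
ES_Packaging design = max(EF_User testing=13, EF_Tooling=9) = 13; EF_Packaging design = 13+10 = 23
ES_Regulatory filing = max(EF_Prototype build=2, EF_User testing=13) = 13; EF_Regulatory filing = 13+4 = 17
ES_Marketing collateral = max(EF_Supplier sourcing=3, EF_Pilot run=7, EF_QA=14, EF_Packaging design=23, EF_Regulatory filing=17) = 23; EF_Marketing collateral = 23+5 = 28
Expected project duration μ = 28 days. Critical path: User testing → Packaging design → Marketing collateral.

Backward pass:
LF_Marketing collateral = 28; LS_Marketing collateral = 28−5 = 23
LF_Regulatory filing = LS_Marketing collateral = 23; LS_Regulatory filing = 23−4 = 19
LF_Packaging design = LS_Marketing collateral = 23; LS_Packaging design = 23−10 = 13
LF_QA = LS_Marketing collateral = 23; LS_QA = 23−11 = 12
LF_Pilot run = LS_Marketing collateral = 23; LS_Pilot run = 23−4 = 19
LF_Supplier sourcing = LS_Marketing collateral = 23; LS_Supplier sourcing = 23−3 = 20
LF_Tooling = LS_Packaging design = 13; LS_Tooling = 13−9 = 4
LF_User testing = min(LS_Packaging design=13, LS_Regulatory filing=19) = 13; LS_User testing = 13−13 = 0
LF_Prototype build = min(LS_QA=12, LS_Regulatory filing=19) = 12; LS_Prototype build = 12−2 = 10
LF_Concept design = min(LS_Pilot run=19, LS_QA=12) = 12; LS_Concept design = 12−3 = 9
Slack_Tooling = LS_Tooling − ES_Tooling = 4 − 0 = 4

4 days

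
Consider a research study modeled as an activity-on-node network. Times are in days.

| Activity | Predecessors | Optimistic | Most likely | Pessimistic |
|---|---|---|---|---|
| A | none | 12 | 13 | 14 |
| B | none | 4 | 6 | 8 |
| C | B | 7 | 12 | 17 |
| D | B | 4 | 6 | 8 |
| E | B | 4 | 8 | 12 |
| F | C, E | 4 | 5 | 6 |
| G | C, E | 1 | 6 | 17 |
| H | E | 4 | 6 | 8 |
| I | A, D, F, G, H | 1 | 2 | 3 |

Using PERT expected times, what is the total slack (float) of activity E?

te_A = (12 + 4·13 + 14)/6 = 78/6 = 13
te_B = (4 + 4·6 + 8)/6 = 36/6 = 6
te_C = (7 + 4·12 + 17)/6 = 72/6 = 12
te_D = (4 + 4·6 + 8)/6 = 36/6 = 6
te_E = (4 + 4·8 + 12)/6 = 48/6 = 8
te_F = (4 + 4·5 + 6)/6 = 30/6 = 5
te_G = (1 + 4·6 + 17)/6 = 42/6 = 7
te_H = (4 + 4·6 + 8)/6 = 36/6 = 6
te_I = (1 + 4·2 + 3)/6 = 12/6 = 2

Forward pass:
ES_A = 0; EF_A = 13
ES_B = 0; EF_B = 6
ES_C = 6; EF_C = 6+12 = 18
ES_D = 6; EF_D = 6+6 = 12
ES_E = 6; EF_E = 6+8 = 14
ES_F = max(EF_C=18, EF_E=14) = 18; EF_F = 18+5 = 23
ES_G = max(EF_C=18, EF_E=14) = 18; EF_G = 18+7 = 25
ES_H = 14; EF_H = 14+6 = 20
ES_I = max(EF_A=13, EF_D=12, EF_F=23, EF_G=25, EF_H=20) = 25; EF_I = 25+2 = 27
Expected project duration μ = 27 days. Critical path: B → C → G → I.

Backward pass:
LF_I = 27; LS_I = 27−2 = 25
LF_H = LS_I = 25; LS_H = 25−6 = 19
LF_G = LS_I = 25; LS_G = 25−7 = 18
LF_F = LS_I = 25; LS_F = 25−5 = 20
LF_E = min(LS_F=20, LS_G=18, LS_H=19) = 18; LS_E = 18−8 = 10
LF_D = LS_I = 25; LS_D = 25−6 = 19
LF_C = min(LS_F=20, LS_G=18) = 18; LS_C = 18−12 = 6
LF_B = min(LS_C=6, LS_D=19, LS_E=10) = 6; LS_B = 6−6 = 0
LF_A = LS_I = 25; LS_A = 25−13 = 12
Slack_E = LS_E − ES_E = 10 − 6 = 4

4 days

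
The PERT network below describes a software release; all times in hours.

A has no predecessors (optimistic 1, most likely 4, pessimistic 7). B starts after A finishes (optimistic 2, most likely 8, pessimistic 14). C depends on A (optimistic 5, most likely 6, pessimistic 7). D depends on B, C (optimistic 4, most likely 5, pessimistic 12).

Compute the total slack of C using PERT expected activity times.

te_A = (1 + 4·4 + 7)/6 = 24/6 = 4
te_B = (2 + 4·8 + 14)/6 = 48/6 = 8
te_C = (5 + 4·6 + 7)/6 = 36/6 = 6
te_D = (4 + 4·5 + 12)/6 = 36/6 = 6

Forward pass:
ES_A = 0; EF_A = 4
ES_B = 4; EF_B = 4+8 = 12
ES_C = 4; EF_C = 4+6 = 10
ES_D = max(EF_B=12, EF_C=10) = 12; EF_D = 12+6 = 18
Expected project duration μ = 18 hours. Critical path: A → B → D.

Backward pass:
LF_D = 18; LS_D = 18−6 = 12
LF_C = LS_D = 12; LS_C = 12−6 = 6
LF_B = LS_D = 12; LS_B = 12−8 = 4
LF_A = min(LS_B=4, LS_C=6) = 4; LS_A = 4−4 = 0
Slack_C = LS_C − ES_C = 6 − 4 = 2

2 hours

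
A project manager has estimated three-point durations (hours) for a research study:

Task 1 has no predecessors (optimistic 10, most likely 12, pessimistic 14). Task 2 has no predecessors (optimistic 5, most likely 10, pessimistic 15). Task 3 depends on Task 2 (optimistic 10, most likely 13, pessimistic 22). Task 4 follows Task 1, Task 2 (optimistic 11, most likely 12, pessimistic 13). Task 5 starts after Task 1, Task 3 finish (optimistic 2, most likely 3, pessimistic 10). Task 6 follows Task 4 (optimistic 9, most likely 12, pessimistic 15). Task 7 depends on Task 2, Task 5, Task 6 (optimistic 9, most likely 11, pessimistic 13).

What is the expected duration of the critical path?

te_Task 1 = (10 + 4·12 + 14)/6 = 72/6 = 12
te_Task 2 = (5 + 4·10 + 15)/6 = 60/6 = 10
te_Task 3 = (10 + 4·13 + 22)/6 = 84/6 = 14
te_Task 4 = (11 + 4·12 + 13)/6 = 72/6 = 12
te_Task 5 = (2 + 4·3 + 10)/6 = 24/6 = 4
te_Task 6 = (9 + 4·12 + 15)/6 = 72/6 = 12
te_Task 7 = (9 + 4·11 + 13)/6 = 66/6 = 11

Forward pass:
ES_Task 1 = 0; EF_Task 1 = 12
ES_Task 2 = 0; EF_Task 2 = 10
ES_Task 3 = 10; EF_Task 3 = 10+14 = 24
ES_Task 4 = max(EF_Task 1=12, EF_Task 2=10) = 12; EF_Task 4 = 12+12 = 24
ES_Task 5 = max(EF_Task 1=12, EF_Task 3=24) = 24; EF_Task 5 = 24+4 = 28
ES_Task 6 = 24; EF_Task 6 = 24+12 = 36
ES_Task 7 = max(EF_Task 2=10, EF_Task 5=28, EF_Task 6=36) = 36; EF_Task 7 = 36+11 = 47
Expected project duration μ = 47 hours. Critical path: Task 1 → Task 4 → Task 6 → Task 7.

47 hours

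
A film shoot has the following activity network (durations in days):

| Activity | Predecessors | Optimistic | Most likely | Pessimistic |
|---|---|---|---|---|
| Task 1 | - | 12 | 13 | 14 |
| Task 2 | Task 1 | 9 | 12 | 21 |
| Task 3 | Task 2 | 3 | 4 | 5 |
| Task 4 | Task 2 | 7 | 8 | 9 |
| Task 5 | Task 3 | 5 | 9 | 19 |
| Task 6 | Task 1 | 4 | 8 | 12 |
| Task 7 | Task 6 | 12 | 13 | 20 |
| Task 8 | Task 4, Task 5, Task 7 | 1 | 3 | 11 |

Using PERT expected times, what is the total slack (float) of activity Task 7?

te_Task 1 = (12 + 4·13 + 14)/6 = 78/6 = 13
te_Task 2 = (9 + 4·12 + 21)/6 = 78/6 = 13
te_Task 3 = (3 + 4·4 + 5)/6 = 24/6 = 4
te_Task 4 = (7 + 4·8 + 9)/6 = 48/6 = 8
te_Task 5 = (5 + 4·9 + 19)/6 = 60/6 = 10
te_Task 6 = (4 + 4·8 + 12)/6 = 48/6 = 8
te_Task 7 = (12 + 4·13 + 20)/6 = 84/6 = 14
te_Task 8 = (1 + 4·3 + 11)/6 = 24/6 = 4

Forward pass:
ES_Task 1 = 0; EF_Task 1 = 13
ES_Task 2 = 13; EF_Task 2 = 13+13 = 26
ES_Task 3 = 26; EF_Task 3 = 26+4 = 30
ES_Task 4 = 26; EF_Task 4 = 26+8 = 34
ES_Task 5 = 30; EF_Task 5 = 30+10 = 40
ES_Task 6 = 13; EF_Task 6 = 13+8 = 21
ES_Task 7 = 21; EF_Task 7 = 21+14 = 35
ES_Task 8 = max(EF_Task 4=34, EF_Task 5=40, EF_Task 7=35) = 40; EF_Task 8 = 40+4 = 44
Expected project duration μ = 44 days. Critical path: Task 1 → Task 2 → Task 3 → Task 5 → Task 8.

Backward pass:
LF_Task 8 = 44; LS_Task 8 = 44−4 = 40
LF_Task 7 = LS_Task 8 = 40; LS_Task 7 = 40−14 = 26
LF_Task 6 = LS_Task 7 = 26; LS_Task 6 = 26−8 = 18
LF_Task 5 = LS_Task 8 = 40; LS_Task 5 = 40−10 = 30
LF_Task 4 = LS_Task 8 = 40; LS_Task 4 = 40−8 = 32
LF_Task 3 = LS_Task 5 = 30; LS_Task 3 = 30−4 = 26
LF_Task 2 = min(LS_Task 3=26, LS_Task 4=32) = 26; LS_Task 2 = 26−13 = 13
LF_Task 1 = min(LS_Task 2=13, LS_Task 6=18) = 13; LS_Task 1 = 13−13 = 0
Slack_Task 7 = LS_Task 7 − ES_Task 7 = 26 − 21 = 5

5 days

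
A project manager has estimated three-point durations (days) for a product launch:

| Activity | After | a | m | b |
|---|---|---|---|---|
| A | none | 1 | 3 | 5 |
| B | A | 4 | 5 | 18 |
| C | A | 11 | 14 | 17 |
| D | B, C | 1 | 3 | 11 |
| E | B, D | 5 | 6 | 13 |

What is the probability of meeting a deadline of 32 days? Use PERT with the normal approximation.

te_A = (1 + 4·3 + 5)/6 = 18/6 = 3; σ²_A = ((5−1)/6)² = 0.444
te_B = (4 + 4·5 + 18)/6 = 42/6 = 7; σ²_B = ((18−4)/6)² = 5.444
te_C = (11 + 4·14 + 17)/6 = 84/6 = 14; σ²_C = ((17−11)/6)² = 1.000
te_D = (1 + 4·3 + 11)/6 = 24/6 = 4; σ²_D = ((11−1)/6)² = 2.778
te_E = (5 + 4·6 + 13)/6 = 42/6 = 7; σ²_E = ((13−5)/6)² = 1.778

Forward pass:
ES_A = 0; EF_A = 3
ES_B = 3; EF_B = 3+7 = 10
ES_C = 3; EF_C = 3+14 = 17
ES_D = max(EF_B=10, EF_C=17) = 17; EF_D = 17+4 = 21
ES_E = max(EF_B=10, EF_D=21) = 21; EF_E = 21+7 = 28
Expected project duration μ = 28 days. Critical path: A → C → D → E.

Variance along critical path = 0.444 + 1.000 + 2.778 + 1.778 = 6.000; σ = √6.000 = 2.449 days.
Z = (32 − 28) / 2.449 = 1.633
P(T ≤ 32) = Φ(1.633) ≈ 0.949

0.949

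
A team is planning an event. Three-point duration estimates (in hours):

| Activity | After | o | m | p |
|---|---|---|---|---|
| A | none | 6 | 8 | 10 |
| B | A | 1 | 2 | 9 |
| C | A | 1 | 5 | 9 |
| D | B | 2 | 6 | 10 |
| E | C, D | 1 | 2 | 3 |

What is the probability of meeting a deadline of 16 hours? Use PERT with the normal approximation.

te_A = (6 + 4·8 + 10)/6 = 48/6 = 8; σ²_A = ((10−6)/6)² = 0.444
te_B = (1 + 4·2 + 9)/6 = 18/6 = 3; σ²_B = ((9−1)/6)² = 1.778
te_C = (1 + 4·5 + 9)/6 = 30/6 = 5; σ²_C = ((9−1)/6)² = 1.778
te_D = (2 + 4·6 + 10)/6 = 36/6 = 6; σ²_D = ((10−2)/6)² = 1.778
te_E = (1 + 4·2 + 3)/6 = 12/6 = 2; σ²_E = ((3−1)/6)² = 0.111

Forward pass:
ES_A = 0; EF_A = 8
ES_B = 8; EF_B = 8+3 = 11
ES_C = 8; EF_C = 8+5 = 13
ES_D = 11; EF_D = 11+6 = 17
ES_E = max(EF_C=13, EF_D=17) = 17; EF_E = 17+2 = 19
Expected project duration μ = 19 hours. Critical path: A → B → D → E.

Variance along critical path = 0.444 + 1.778 + 1.778 + 0.111 = 4.111; σ = √4.111 = 2.028 hours.
Z = (16 − 19) / 2.028 = -1.480
P(T ≤ 16) = Φ(-1.480) ≈ 0.069

0.069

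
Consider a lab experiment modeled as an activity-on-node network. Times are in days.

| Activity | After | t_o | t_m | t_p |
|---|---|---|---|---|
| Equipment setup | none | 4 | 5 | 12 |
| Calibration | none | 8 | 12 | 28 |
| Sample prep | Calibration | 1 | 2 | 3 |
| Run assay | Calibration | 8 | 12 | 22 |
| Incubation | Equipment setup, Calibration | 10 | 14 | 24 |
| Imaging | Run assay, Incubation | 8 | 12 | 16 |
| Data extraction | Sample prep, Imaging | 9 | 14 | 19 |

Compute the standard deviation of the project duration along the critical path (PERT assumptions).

4.59 days

te_Equipment setup = (4 + 4·5 + 12)/6 = 36/6 = 6; σ²_Equipment setup = ((12−4)/6)² = 1.778
te_Calibration = (8 + 4·12 + 28)/6 = 84/6 = 14; σ²_Calibration = ((28−8)/6)² = 11.111
te_Sample prep = (1 + 4·2 + 3)/6 = 12/6 = 2; σ²_Sample prep = ((3−1)/6)² = 0.111
te_Run assay = (8 + 4·12 + 22)/6 = 78/6 = 13; σ²_Run assay = ((22−8)/6)² = 5.444
te_Incubation = (10 + 4·14 + 24)/6 = 90/6 = 15; σ²_Incubation = ((24−10)/6)² = 5.444
te_Imaging = (8 + 4·12 + 16)/6 = 72/6 = 12; σ²_Imaging = ((16−8)/6)² = 1.778
te_Data extraction = (9 + 4·14 + 19)/6 = 84/6 = 14; σ²_Data extraction = ((19−9)/6)² = 2.778

Forward pass:
ES_Equipment setup = 0; EF_Equipment setup = 6
ES_Calibration = 0; EF_Calibration = 14
ES_Sample prep = 14; EF_Sample prep = 14+2 = 16
ES_Run assay = 14; EF_Run assay = 14+13 = 27
ES_Incubation = max(EF_Equipment setup=6, EF_Calibration=14) = 14; EF_Incubation = 14+15 = 29
ES_Imaging = max(EF_Run assay=27, EF_Incubation=29) = 29; EF_Imaging = 29+12 = 41
ES_Data extraction = max(EF_Sample prep=16, EF_Imaging=41) = 41; EF_Data extraction = 41+14 = 55
Expected project duration μ = 55 days. Critical path: Calibration → Incubation → Imaging → Data extraction.

Variance along critical path = 11.111 + 5.444 + 1.778 + 2.778 = 21.111
σ = √21.111 = 4.595 days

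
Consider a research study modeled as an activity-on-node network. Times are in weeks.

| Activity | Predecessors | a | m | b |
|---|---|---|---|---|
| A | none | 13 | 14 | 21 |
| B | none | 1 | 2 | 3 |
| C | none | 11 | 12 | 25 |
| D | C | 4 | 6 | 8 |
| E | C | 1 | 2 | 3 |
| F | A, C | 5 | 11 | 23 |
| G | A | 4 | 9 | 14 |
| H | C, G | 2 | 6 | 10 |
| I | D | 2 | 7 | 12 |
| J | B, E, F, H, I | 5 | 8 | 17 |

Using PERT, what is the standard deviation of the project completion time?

te_A = (13 + 4·14 + 21)/6 = 90/6 = 15; σ²_A = ((21−13)/6)² = 1.778
te_B = (1 + 4·2 + 3)/6 = 12/6 = 2; σ²_B = ((3−1)/6)² = 0.111
te_C = (11 + 4·12 + 25)/6 = 84/6 = 14; σ²_C = ((25−11)/6)² = 5.444
te_D = (4 + 4·6 + 8)/6 = 36/6 = 6; σ²_D = ((8−4)/6)² = 0.444
te_E = (1 + 4·2 + 3)/6 = 12/6 = 2; σ²_E = ((3−1)/6)² = 0.111
te_F = (5 + 4·11 + 23)/6 = 72/6 = 12; σ²_F = ((23−5)/6)² = 9.000
te_G = (4 + 4·9 + 14)/6 = 54/6 = 9; σ²_G = ((14−4)/6)² = 2.778
te_H = (2 + 4·6 + 10)/6 = 36/6 = 6; σ²_H = ((10−2)/6)² = 1.778
te_I = (2 + 4·7 + 12)/6 = 42/6 = 7; σ²_I = ((12−2)/6)² = 2.778
te_J = (5 + 4·8 + 17)/6 = 54/6 = 9; σ²_J = ((17−5)/6)² = 4.000

Forward pass:
ES_A = 0; EF_A = 15
ES_B = 0; EF_B = 2
ES_C = 0; EF_C = 14
ES_D = 14; EF_D = 14+6 = 20
ES_E = 14; EF_E = 14+2 = 16
ES_F = max(EF_A=15, EF_C=14) = 15; EF_F = 15+12 = 27
ES_G = 15; EF_G = 15+9 = 24
ES_H = max(EF_C=14, EF_G=24) = 24; EF_H = 24+6 = 30
ES_I = 20; EF_I = 20+7 = 27
ES_J = max(EF_B=2, EF_E=16, EF_F=27, EF_H=30, EF_I=27) = 30; EF_J = 30+9 = 39
Expected project duration μ = 39 weeks. Critical path: A → G → H → J.

Variance along critical path = 1.778 + 2.778 + 1.778 + 4.000 = 10.333
σ = √10.333 = 3.215 weeks

3.21 weeks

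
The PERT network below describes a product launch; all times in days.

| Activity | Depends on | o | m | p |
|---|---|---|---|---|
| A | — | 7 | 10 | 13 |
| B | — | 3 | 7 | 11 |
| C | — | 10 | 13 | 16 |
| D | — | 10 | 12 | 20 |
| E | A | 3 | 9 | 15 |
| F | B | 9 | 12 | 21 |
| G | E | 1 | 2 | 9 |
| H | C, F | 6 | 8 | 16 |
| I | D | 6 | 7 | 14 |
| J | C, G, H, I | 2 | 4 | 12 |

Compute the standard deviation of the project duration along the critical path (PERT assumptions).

3.37 days

te_A = (7 + 4·10 + 13)/6 = 60/6 = 10; σ²_A = ((13−7)/6)² = 1.000
te_B = (3 + 4·7 + 11)/6 = 42/6 = 7; σ²_B = ((11−3)/6)² = 1.778
te_C = (10 + 4·13 + 16)/6 = 78/6 = 13; σ²_C = ((16−10)/6)² = 1.000
te_D = (10 + 4·12 + 20)/6 = 78/6 = 13; σ²_D = ((20−10)/6)² = 2.778
te_E = (3 + 4·9 + 15)/6 = 54/6 = 9; σ²_E = ((15−3)/6)² = 4.000
te_F = (9 + 4·12 + 21)/6 = 78/6 = 13; σ²_F = ((21−9)/6)² = 4.000
te_G = (1 + 4·2 + 9)/6 = 18/6 = 3; σ²_G = ((9−1)/6)² = 1.778
te_H = (6 + 4·8 + 16)/6 = 54/6 = 9; σ²_H = ((16−6)/6)² = 2.778
te_I = (6 + 4·7 + 14)/6 = 48/6 = 8; σ²_I = ((14−6)/6)² = 1.778
te_J = (2 + 4·4 + 12)/6 = 30/6 = 5; σ²_J = ((12−2)/6)² = 2.778

Forward pass:
ES_A = 0; EF_A = 10
ES_B = 0; EF_B = 7
ES_C = 0; EF_C = 13
ES_D = 0; EF_D = 13
ES_E = 10; EF_E = 10+9 = 19
ES_F = 7; EF_F = 7+13 = 20
ES_G = 19; EF_G = 19+3 = 22
ES_H = max(EF_C=13, EF_F=20) = 20; EF_H = 20+9 = 29
ES_I = 13; EF_I = 13+8 = 21
ES_J = max(EF_C=13, EF_G=22, EF_H=29, EF_I=21) = 29; EF_J = 29+5 = 34
Expected project duration μ = 34 days. Critical path: B → F → H → J.

Variance along critical path = 1.778 + 4.000 + 2.778 + 2.778 = 11.333
σ = √11.333 = 3.367 days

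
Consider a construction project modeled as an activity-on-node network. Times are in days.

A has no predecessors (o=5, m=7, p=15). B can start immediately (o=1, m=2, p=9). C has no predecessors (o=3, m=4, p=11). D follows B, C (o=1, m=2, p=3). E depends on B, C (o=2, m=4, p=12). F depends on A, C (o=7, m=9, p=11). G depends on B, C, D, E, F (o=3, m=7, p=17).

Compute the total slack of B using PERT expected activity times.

te_A = (5 + 4·7 + 15)/6 = 48/6 = 8
te_B = (1 + 4·2 + 9)/6 = 18/6 = 3
te_C = (3 + 4·4 + 11)/6 = 30/6 = 5
te_D = (1 + 4·2 + 3)/6 = 12/6 = 2
te_E = (2 + 4·4 + 12)/6 = 30/6 = 5
te_F = (7 + 4·9 + 11)/6 = 54/6 = 9
te_G = (3 + 4·7 + 17)/6 = 48/6 = 8

Forward pass:
ES_A = 0; EF_A = 8
ES_B = 0; EF_B = 3
ES_C = 0; EF_C = 5
ES_D = max(EF_B=3, EF_C=5) = 5; EF_D = 5+2 = 7
ES_E = max(EF_B=3, EF_C=5) = 5; EF_E = 5+5 = 10
ES_F = max(EF_A=8, EF_C=5) = 8; EF_F = 8+9 = 17
ES_G = max(EF_B=3, EF_C=5, EF_D=7, EF_E=10, EF_F=17) = 17; EF_G = 17+8 = 25
Expected project duration μ = 25 days. Critical path: A → F → G.

Backward pass:
LF_G = 25; LS_G = 25−8 = 17
LF_F = LS_G = 17; LS_F = 17−9 = 8
LF_E = LS_G = 17; LS_E = 17−5 = 12
LF_D = LS_G = 17; LS_D = 17−2 = 15
LF_C = min(LS_D=15, LS_E=12, LS_F=8, LS_G=17) = 8; LS_C = 8−5 = 3
LF_B = min(LS_D=15, LS_E=12, LS_G=17) = 12; LS_B = 12−3 = 9
LF_A = LS_F = 8; LS_A = 8−8 = 0
Slack_B = LS_B − ES_B = 9 − 0 = 9

9 days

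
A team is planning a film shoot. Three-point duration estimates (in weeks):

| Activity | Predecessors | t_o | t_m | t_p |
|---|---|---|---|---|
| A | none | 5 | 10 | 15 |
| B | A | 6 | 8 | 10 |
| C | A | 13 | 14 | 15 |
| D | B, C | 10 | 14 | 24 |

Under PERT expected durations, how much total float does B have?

te_A = (5 + 4·10 + 15)/6 = 60/6 = 10
te_B = (6 + 4·8 + 10)/6 = 48/6 = 8
te_C = (13 + 4·14 + 15)/6 = 84/6 = 14
te_D = (10 + 4·14 + 24)/6 = 90/6 = 15

Forward pass:
ES_A = 0; EF_A = 10
ES_B = 10; EF_B = 10+8 = 18
ES_C = 10; EF_C = 10+14 = 24
ES_D = max(EF_B=18, EF_C=24) = 24; EF_D = 24+15 = 39
Expected project duration μ = 39 weeks. Critical path: A → C → D.

Backward pass:
LF_D = 39; LS_D = 39−15 = 24
LF_C = LS_D = 24; LS_C = 24−14 = 10
LF_B = LS_D = 24; LS_B = 24−8 = 16
LF_A = min(LS_B=16, LS_C=10) = 10; LS_A = 10−10 = 0
Slack_B = LS_B − ES_B = 16 − 10 = 6

6 weeks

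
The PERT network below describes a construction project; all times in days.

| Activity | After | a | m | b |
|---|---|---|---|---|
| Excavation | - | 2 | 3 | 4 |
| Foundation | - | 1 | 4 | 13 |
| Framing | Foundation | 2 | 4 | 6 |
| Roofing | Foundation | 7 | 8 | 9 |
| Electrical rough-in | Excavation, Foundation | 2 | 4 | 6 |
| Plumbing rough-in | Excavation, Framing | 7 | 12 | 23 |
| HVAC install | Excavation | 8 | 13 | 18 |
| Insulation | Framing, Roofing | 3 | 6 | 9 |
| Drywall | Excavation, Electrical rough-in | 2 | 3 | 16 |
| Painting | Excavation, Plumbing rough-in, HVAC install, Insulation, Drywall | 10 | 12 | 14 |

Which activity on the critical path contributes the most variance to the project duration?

te_Excavation = (2 + 4·3 + 4)/6 = 18/6 = 3; σ²_Excavation = ((4−2)/6)² = 0.111
te_Foundation = (1 + 4·4 + 13)/6 = 30/6 = 5; σ²_Foundation = ((13−1)/6)² = 4.000
te_Framing = (2 + 4·4 + 6)/6 = 24/6 = 4; σ²_Framing = ((6−2)/6)² = 0.444
te_Roofing = (7 + 4·8 + 9)/6 = 48/6 = 8; σ²_Roofing = ((9−7)/6)² = 0.111
te_Electrical rough-in = (2 + 4·4 + 6)/6 = 24/6 = 4; σ²_Electrical rough-in = ((6−2)/6)² = 0.444
te_Plumbing rough-in = (7 + 4·12 + 23)/6 = 78/6 = 13; σ²_Plumbing rough-in = ((23−7)/6)² = 7.111
te_HVAC install = (8 + 4·13 + 18)/6 = 78/6 = 13; σ²_HVAC install = ((18−8)/6)² = 2.778
te_Insulation = (3 + 4·6 + 9)/6 = 36/6 = 6; σ²_Insulation = ((9−3)/6)² = 1.000
te_Drywall = (2 + 4·3 + 16)/6 = 30/6 = 5; σ²_Drywall = ((16−2)/6)² = 5.444
te_Painting = (10 + 4·12 + 14)/6 = 72/6 = 12; σ²_Painting = ((14−10)/6)² = 0.444

Forward pass:
ES_Excavation = 0; EF_Excavation = 3
ES_Foundation = 0; EF_Foundation = 5
ES_Framing = 5; EF_Framing = 5+4 = 9
ES_Roofing = 5; EF_Roofing = 5+8 = 13
ES_Electrical rough-in = max(EF_Excavation=3, EF_Foundation=5) = 5; EF_Electrical rough-in = 5+4 = 9
ES_Plumbing rough-in = max(EF_Excavation=3, EF_Framing=9) = 9; EF_Plumbing rough-in = 9+13 = 22
ES_HVAC install = 3; EF_HVAC install = 3+13 = 16
ES_Insulation = max(EF_Framing=9, EF_Roofing=13) = 13; EF_Insulation = 13+6 = 19
ES_Drywall = max(EF_Excavation=3, EF_Electrical rough-in=9) = 9; EF_Drywall = 9+5 = 14
ES_Painting = max(EF_Excavation=3, EF_Plumbing rough-in=22, EF_HVAC install=16, EF_Insulation=19, EF_Drywall=14) = 22; EF_Painting = 22+12 = 34
Expected project duration μ = 34 days. Critical path: Foundation → Framing → Plumbing rough-in → Painting.

Variances on critical path: σ²_Foundation=4.000, σ²_Framing=0.444, σ²_Plumbing rough-in=7.111, σ²_Painting=0.444.
Largest is σ²_Plumbing rough-in = 7.111.

Plumbing rough-in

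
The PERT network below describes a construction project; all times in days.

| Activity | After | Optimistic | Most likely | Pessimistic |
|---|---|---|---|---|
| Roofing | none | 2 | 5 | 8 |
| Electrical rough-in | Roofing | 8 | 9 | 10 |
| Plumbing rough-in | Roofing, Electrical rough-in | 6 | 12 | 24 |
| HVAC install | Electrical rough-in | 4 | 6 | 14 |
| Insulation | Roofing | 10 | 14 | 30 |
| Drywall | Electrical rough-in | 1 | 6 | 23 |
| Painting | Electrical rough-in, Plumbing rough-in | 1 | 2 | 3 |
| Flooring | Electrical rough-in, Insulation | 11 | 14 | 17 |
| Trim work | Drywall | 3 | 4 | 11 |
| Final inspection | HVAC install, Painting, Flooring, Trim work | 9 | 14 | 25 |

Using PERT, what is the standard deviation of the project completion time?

4.50 days

te_Roofing = (2 + 4·5 + 8)/6 = 30/6 = 5; σ²_Roofing = ((8−2)/6)² = 1.000
te_Electrical rough-in = (8 + 4·9 + 10)/6 = 54/6 = 9; σ²_Electrical rough-in = ((10−8)/6)² = 0.111
te_Plumbing rough-in = (6 + 4·12 + 24)/6 = 78/6 = 13; σ²_Plumbing rough-in = ((24−6)/6)² = 9.000
te_HVAC install = (4 + 4·6 + 14)/6 = 42/6 = 7; σ²_HVAC install = ((14−4)/6)² = 2.778
te_Insulation = (10 + 4·14 + 30)/6 = 96/6 = 16; σ²_Insulation = ((30−10)/6)² = 11.111
te_Drywall = (1 + 4·6 + 23)/6 = 48/6 = 8; σ²_Drywall = ((23−1)/6)² = 13.444
te_Painting = (1 + 4·2 + 3)/6 = 12/6 = 2; σ²_Painting = ((3−1)/6)² = 0.111
te_Flooring = (11 + 4·14 + 17)/6 = 84/6 = 14; σ²_Flooring = ((17−11)/6)² = 1.000
te_Trim work = (3 + 4·4 + 11)/6 = 30/6 = 5; σ²_Trim work = ((11−3)/6)² = 1.778
te_Final inspection = (9 + 4·14 + 25)/6 = 90/6 = 15; σ²_Final inspection = ((25−9)/6)² = 7.111

Forward pass:
ES_Roofing = 0; EF_Roofing = 5
ES_Electrical rough-in = 5; EF_Electrical rough-in = 5+9 = 14
ES_Plumbing rough-in = max(EF_Roofing=5, EF_Electrical rough-in=14) = 14; EF_Plumbing rough-in = 14+13 = 27
ES_HVAC install = 14; EF_HVAC install = 14+7 = 21
ES_Insulation = 5; EF_Insulation = 5+16 = 21
ES_Drywall = 14; EF_Drywall = 14+8 = 22
ES_Painting = max(EF_Electrical rough-in=14, EF_Plumbing rough-in=27) = 27; EF_Painting = 27+2 = 29
ES_Flooring = max(EF_Electrical rough-in=14, EF_Insulation=21) = 21; EF_Flooring = 21+14 = 35
ES_Trim work = 22; EF_Trim work = 22+5 = 27
ES_Final inspection = max(EF_HVAC install=21, EF_Painting=29, EF_Flooring=35, EF_Trim work=27) = 35; EF_Final inspection = 35+15 = 50
Expected project duration μ = 50 days. Critical path: Roofing → Insulation → Flooring → Final inspection.

Variance along critical path = 1.000 + 11.111 + 1.000 + 7.111 = 20.222
σ = √20.222 = 4.497 days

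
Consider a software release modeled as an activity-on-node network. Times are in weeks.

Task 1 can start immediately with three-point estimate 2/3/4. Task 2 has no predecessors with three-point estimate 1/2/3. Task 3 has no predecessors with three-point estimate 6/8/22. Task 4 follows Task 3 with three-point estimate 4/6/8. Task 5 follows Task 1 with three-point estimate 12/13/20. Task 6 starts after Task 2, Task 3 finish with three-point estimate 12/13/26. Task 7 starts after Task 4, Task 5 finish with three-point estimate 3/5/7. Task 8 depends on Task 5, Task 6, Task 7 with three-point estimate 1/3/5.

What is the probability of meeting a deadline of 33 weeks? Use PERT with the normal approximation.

0.917

te_Task 1 = (2 + 4·3 + 4)/6 = 18/6 = 3; σ²_Task 1 = ((4−2)/6)² = 0.111
te_Task 2 = (1 + 4·2 + 3)/6 = 12/6 = 2; σ²_Task 2 = ((3−1)/6)² = 0.111
te_Task 3 = (6 + 4·8 + 22)/6 = 60/6 = 10; σ²_Task 3 = ((22−6)/6)² = 7.111
te_Task 4 = (4 + 4·6 + 8)/6 = 36/6 = 6; σ²_Task 4 = ((8−4)/6)² = 0.444
te_Task 5 = (12 + 4·13 + 20)/6 = 84/6 = 14; σ²_Task 5 = ((20−12)/6)² = 1.778
te_Task 6 = (12 + 4·13 + 26)/6 = 90/6 = 15; σ²_Task 6 = ((26−12)/6)² = 5.444
te_Task 7 = (3 + 4·5 + 7)/6 = 30/6 = 5; σ²_Task 7 = ((7−3)/6)² = 0.444
te_Task 8 = (1 + 4·3 + 5)/6 = 18/6 = 3; σ²_Task 8 = ((5−1)/6)² = 0.444

Forward pass:
ES_Task 1 = 0; EF_Task 1 = 3
ES_Task 2 = 0; EF_Task 2 = 2
ES_Task 3 = 0; EF_Task 3 = 10
ES_Task 4 = 10; EF_Task 4 = 10+6 = 16
ES_Task 5 = 3; EF_Task 5 = 3+14 = 17
ES_Task 6 = max(EF_Task 2=2, EF_Task 3=10) = 10; EF_Task 6 = 10+15 = 25
ES_Task 7 = max(EF_Task 4=16, EF_Task 5=17) = 17; EF_Task 7 = 17+5 = 22
ES_Task 8 = max(EF_Task 5=17, EF_Task 6=25, EF_Task 7=22) = 25; EF_Task 8 = 25+3 = 28
Expected project duration μ = 28 weeks. Critical path: Task 3 → Task 6 → Task 8.

Variance along critical path = 7.111 + 5.444 + 0.444 = 13.000; σ = √13.000 = 3.606 weeks.
Z = (33 − 28) / 3.606 = 1.387
P(T ≤ 33) = Φ(1.387) ≈ 0.917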